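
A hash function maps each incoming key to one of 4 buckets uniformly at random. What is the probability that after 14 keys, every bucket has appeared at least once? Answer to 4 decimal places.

0.9291

Let A_i be the event that bucket i is missing after 14 keys. By inclusion–exclusion on the A_i,
P(all seen) = Σ_{j=0}^{4} (-1)^j C(4,j)((4-j)/4)^14
= 1.00000 - 0.07127 + 0.00037 - 0.00000 + 0.00000
= 0.92909.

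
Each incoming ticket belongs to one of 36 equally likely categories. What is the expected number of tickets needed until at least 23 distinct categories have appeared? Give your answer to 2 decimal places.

With k distinct categories already seen, the next new one arrives after an expected 36/(36-k) tickets.
Sum over k = 0,...,22: E = 36/36 + 36/35 + 36/34 + ... + 36/15 + 36/14 = 35.799.

35.80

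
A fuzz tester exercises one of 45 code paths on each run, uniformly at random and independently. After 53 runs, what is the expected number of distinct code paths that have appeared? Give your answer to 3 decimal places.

31.325

For each code path, P(seen in 53 runs) = 1 - (44/45)^53 = 0.6961.
By linearity of expectation, E[distinct seen] = 45·(1 - (44/45)^53) = 31.3246.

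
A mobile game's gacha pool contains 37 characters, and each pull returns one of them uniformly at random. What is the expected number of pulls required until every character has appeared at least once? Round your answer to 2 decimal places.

Split into phases: going from k distinct to k+1 distinct takes on average 37/(37-k) pulls.
E[T] = 37/37 + 37/36 + 37/35 + ... + 37/2 + 37/1 = 37·H_{37}.
H_{37} = 4.202, so E[T] = 155.459.

155.46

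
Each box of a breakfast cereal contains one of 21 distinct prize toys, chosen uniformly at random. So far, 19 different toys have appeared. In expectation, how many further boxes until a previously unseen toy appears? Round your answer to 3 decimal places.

The number of boxes until the next new toy is geometric with success probability 2/21, so its mean is 21/2.
E = 21/2 = 10.5000.

10.500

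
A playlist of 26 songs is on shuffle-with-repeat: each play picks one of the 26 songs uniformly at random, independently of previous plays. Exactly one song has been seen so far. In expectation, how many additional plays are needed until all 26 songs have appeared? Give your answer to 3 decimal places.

99.215

The wait to go from k to k+1 distinct songs is geometric with mean 26/(26-k).
Sum over k = 1,...,25: E = 26/25 + 26/24 + 26/23 + ... + 26/2 + 26/1 = 99.2149.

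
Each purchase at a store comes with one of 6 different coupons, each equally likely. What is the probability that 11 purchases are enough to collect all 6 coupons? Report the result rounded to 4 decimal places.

By inclusion–exclusion over which coupons are missing,
P(all seen) = Σ_{j=0}^{6} (-1)^j C(6,j)((6-j)/6)^11
= 1.00000 - 0.80753 + 0.17342 - 0.00977 + 0.00008 - 0.00000 + 0.00000
= 0.35621.

0.3562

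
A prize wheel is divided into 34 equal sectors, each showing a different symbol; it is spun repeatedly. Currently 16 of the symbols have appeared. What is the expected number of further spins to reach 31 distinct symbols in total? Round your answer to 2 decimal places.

With k distinct symbols already seen, the next new one takes an expected 34/(34-k) spins.
Sum over k = 16,...,30: E = 34/18 + 34/17 + 34/16 + ... + 34/5 + 34/4 = 56.500.

56.50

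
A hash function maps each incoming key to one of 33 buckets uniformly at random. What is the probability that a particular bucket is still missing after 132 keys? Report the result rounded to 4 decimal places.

Each key misses the fixed bucket with probability (33-1)/33 = 32/33, independently.
P(still missing after 132) = (32/33)^132 = 0.01722.

0.0172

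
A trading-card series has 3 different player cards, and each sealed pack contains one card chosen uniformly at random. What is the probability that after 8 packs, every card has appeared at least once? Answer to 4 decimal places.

0.8834

By inclusion–exclusion over which cards are missing,
P(all seen) = Σ_{j=0}^{3} (-1)^j C(3,j)((3-j)/3)^8
= 1.00000 - 0.11706 + 0.00046 - 0.00000
= 0.88340.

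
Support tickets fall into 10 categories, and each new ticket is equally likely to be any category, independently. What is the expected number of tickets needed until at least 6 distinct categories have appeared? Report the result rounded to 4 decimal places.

8.4563

With k distinct categories already seen, the next new one arrives after an expected 10/(10-k) tickets.
Sum over k = 0,...,5: E = 10/10 + 10/9 + 10/8 + 10/7 + 10/6 + 10/5 = 8.45635.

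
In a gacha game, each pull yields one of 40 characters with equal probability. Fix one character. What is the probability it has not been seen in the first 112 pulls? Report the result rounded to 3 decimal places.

On each pull the fixed character fails to appear with probability 39/40.
P(still missing after 112) = (39/40)^112 = 0.0587.

0.059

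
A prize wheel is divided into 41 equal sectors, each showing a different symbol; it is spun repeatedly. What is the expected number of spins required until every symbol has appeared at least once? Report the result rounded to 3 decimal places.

Split into phases: going from k distinct to k+1 distinct takes on average 41/(41-k) spins.
E[T] = 41/41 + 41/40 + 41/39 + ... + 41/2 + 41/1 = 41·H_{41}.
H_{41} = 4.3029, so E[T] = 176.4203.

176.420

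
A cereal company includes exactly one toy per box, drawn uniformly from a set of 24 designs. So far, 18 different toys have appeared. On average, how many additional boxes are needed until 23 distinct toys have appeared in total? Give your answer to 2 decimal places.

34.80

With k distinct toys already seen, the next new one takes an expected 24/(24-k) boxes.
Sum over k = 18,...,22: E = 24/6 + 24/5 + 24/4 + 24/3 + 24/2 = 34.800.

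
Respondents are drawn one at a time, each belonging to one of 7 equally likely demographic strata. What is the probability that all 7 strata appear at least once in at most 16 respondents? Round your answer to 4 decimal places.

0.4977

By inclusion–exclusion over which strata are missing,
P(all seen) = Σ_{j=0}^{7} (-1)^j C(7,j)((7-j)/7)^16
= 1.00000 - 0.59422 + 0.09642 - 0.00452 + 0.00005 - 0.00000 + 0.00000 - 0.00000
= 0.49772.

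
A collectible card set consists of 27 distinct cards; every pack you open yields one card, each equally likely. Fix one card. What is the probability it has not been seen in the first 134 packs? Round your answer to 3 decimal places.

0.006

Each pack misses the fixed card with probability (27-1)/27 = 26/27, independently.
P(still missing after 134) = (26/27)^134 = 0.0064.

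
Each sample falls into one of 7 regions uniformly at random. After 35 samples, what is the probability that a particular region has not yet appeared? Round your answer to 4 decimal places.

Each sample misses the fixed region with probability (7-1)/7 = 6/7, independently.
P(still missing after 35) = (6/7)^35 = 0.00454.

0.0045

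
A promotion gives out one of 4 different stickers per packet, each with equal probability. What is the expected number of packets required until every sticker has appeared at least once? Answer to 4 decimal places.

Split into phases: going from k distinct to k+1 distinct takes on average 4/(4-k) packets.
E[T] = 4/4 + 4/3 + 4/2 + 4/1 = 4·H_{4}.
H_{4} = 2.08333, so E[T] = 8.33333.

8.3333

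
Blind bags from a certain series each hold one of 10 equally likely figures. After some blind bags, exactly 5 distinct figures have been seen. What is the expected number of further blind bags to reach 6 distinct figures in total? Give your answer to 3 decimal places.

From k distinct to k+1 distinct takes on average 10/(10-k) blind bags.
Only the k = 5 term is needed: E = 10/5 = 2.0000.

2.000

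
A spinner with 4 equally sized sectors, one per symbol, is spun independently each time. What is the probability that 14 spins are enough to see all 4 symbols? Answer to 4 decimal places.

Let A_i be the event that symbol i is missing after 14 spins. By inclusion–exclusion on the A_i,
P(all seen) = Σ_{j=0}^{4} (-1)^j C(4,j)((4-j)/4)^14
= 1.00000 - 0.07127 + 0.00037 - 0.00000 + 0.00000
= 0.92909.

0.9291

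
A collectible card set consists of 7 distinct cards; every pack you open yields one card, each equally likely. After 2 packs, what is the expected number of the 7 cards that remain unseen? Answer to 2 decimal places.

5.14

For each card, P(unseen after 2) = (6/7)^2 = 0.735.
By linearity of expectation, E[unseen] = 7·(6/7)^2 = 5.143.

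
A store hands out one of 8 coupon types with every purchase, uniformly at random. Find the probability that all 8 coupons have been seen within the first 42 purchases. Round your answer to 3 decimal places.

By inclusion–exclusion over which coupons are missing,
P(all seen) = Σ_{j=0}^{8} (-1)^j C(8,j)((8-j)/8)^42
= 1.0000 - 0.0293 + 0.0002 - 0.0000 + 0.0000 - 0.0000 + 0.0000 - 0.0000 + 0.0000
= 0.9708.

0.971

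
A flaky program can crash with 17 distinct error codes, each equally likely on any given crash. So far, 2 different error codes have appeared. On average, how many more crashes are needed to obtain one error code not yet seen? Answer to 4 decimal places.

1.1333

Each crash yields a new error code with probability (17-2)/17 = 15/17, so the wait is geometric with mean 17/15.
E = 17/15 = 1.13333.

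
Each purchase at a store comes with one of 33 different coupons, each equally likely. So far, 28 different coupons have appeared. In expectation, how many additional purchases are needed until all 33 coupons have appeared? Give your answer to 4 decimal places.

The wait to go from k to k+1 distinct coupons is geometric with mean 33/(33-k).
Sum over k = 28,...,32: E = 33/5 + 33/4 + 33/3 + 33/2 + 33/1 = 75.35000.

75.3500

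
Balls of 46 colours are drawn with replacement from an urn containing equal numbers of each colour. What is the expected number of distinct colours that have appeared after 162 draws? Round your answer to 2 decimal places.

44.69

For each colour, P(seen in 162 draws) = 1 - (45/46)^162 = 0.972.
By linearity of expectation, E[distinct seen] = 46·(1 - (45/46)^162) = 44.693.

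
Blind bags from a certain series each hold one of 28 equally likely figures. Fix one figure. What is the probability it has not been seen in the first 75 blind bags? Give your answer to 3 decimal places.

On each blind bag the fixed figure fails to appear with probability 27/28.
P(still missing after 75) = (27/28)^75 = 0.0654.

0.065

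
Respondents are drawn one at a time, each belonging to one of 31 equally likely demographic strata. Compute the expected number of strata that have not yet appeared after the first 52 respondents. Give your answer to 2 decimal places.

For each stratum, P(unseen after 52) = (30/31)^52 = 0.182.
By linearity of expectation, E[unseen] = 31·(30/31)^52 = 5.635.

5.63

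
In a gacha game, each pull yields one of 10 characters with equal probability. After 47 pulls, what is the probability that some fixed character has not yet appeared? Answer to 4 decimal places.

Each pull misses the fixed character with probability (10-1)/10 = 9/10, independently.
P(still missing after 47) = (9/10)^47 = 0.00707.

0.0071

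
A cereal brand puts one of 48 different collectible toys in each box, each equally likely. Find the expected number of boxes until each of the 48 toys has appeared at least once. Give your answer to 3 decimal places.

214.022

The wait to go from k to k+1 distinct toys is geometric with mean 48/(48-k).
E[T] = 48/48 + 48/47 + 48/46 + ... + 48/2 + 48/1 = 48·H_{48}.
H_{48} = 4.4588, so E[T] = 214.0223.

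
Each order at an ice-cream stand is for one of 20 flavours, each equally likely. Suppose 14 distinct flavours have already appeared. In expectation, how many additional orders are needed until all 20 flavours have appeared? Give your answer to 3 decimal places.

With k distinct flavours already seen, the next new one takes an expected 20/(20-k) orders.
Sum over k = 14,...,19: E = 20/6 + 20/5 + 20/4 + 20/3 + 20/2 + 20/1 = 49.0000.

49.000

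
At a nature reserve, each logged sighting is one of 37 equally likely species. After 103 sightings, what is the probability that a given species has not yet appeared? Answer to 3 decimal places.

0.059

Each sighting misses the fixed species with probability (37-1)/37 = 36/37, independently.
P(still missing after 103) = (36/37)^103 = 0.0595.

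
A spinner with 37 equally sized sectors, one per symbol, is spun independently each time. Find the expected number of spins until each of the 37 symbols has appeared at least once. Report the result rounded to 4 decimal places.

155.4587

Split into phases: going from k distinct to k+1 distinct takes on average 37/(37-k) spins.
E[T] = 37/37 + 37/36 + 37/35 + ... + 37/2 + 37/1 = 37·H_{37}.
H_{37} = 4.20159, so E[T] = 155.45869.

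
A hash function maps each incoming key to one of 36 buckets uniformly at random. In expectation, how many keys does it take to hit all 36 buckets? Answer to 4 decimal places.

The wait to go from k to k+1 distinct buckets is geometric with mean 36/(36-k).
E[T] = 36/36 + 36/35 + 36/34 + ... + 36/2 + 36/1 = 36·H_{36}.
H_{36} = 4.17456, so E[T] = 150.28413.

150.2841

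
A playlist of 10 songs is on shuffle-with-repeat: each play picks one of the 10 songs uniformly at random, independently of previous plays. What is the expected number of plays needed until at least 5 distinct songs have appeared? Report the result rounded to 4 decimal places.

Going from k to k+1 distinct takes a geometric number of plays with mean 10/(10-k).
Sum over k = 0,...,4: E = 10/10 + 10/9 + 10/8 + 10/7 + 10/6 = 6.45635.

6.4563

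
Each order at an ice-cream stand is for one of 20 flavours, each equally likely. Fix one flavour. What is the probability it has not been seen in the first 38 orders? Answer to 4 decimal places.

Each order misses the fixed flavour with probability (20-1)/20 = 19/20, independently.
P(still missing after 38) = (19/20)^38 = 0.14240.

0.1424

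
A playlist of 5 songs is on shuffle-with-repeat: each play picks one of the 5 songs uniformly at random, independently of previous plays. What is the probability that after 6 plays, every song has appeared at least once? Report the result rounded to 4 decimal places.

0.1152

By inclusion–exclusion over which songs are missing,
P(all seen) = Σ_{j=0}^{5} (-1)^j C(5,j)((5-j)/5)^6
= 1.00000 - 1.31072 + 0.46656 - 0.04096 + 0.00032 - 0.00000
= 0.11520.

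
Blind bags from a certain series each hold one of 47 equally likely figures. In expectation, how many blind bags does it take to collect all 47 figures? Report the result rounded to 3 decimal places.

208.584

Split into phases: going from k distinct to k+1 distinct takes on average 47/(47-k) blind bags.
E[T] = 47/47 + 47/46 + 47/45 + ... + 47/2 + 47/1 = 47·H_{47}.
H_{47} = 4.4380, so E[T] = 208.5843.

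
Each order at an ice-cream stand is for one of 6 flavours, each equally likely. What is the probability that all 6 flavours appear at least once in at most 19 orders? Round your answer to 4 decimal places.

0.8189

By inclusion–exclusion over which flavours are missing,
P(all seen) = Σ_{j=0}^{6} (-1)^j C(6,j)((6-j)/6)^19
= 1.00000 - 0.18781 + 0.00677 - 0.00004 + 0.00000 - 0.00000 + 0.00000
= 0.81892.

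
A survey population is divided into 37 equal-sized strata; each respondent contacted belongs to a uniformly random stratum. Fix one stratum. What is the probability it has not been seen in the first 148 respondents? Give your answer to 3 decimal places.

0.017

Each respondent misses the fixed stratum with probability (37-1)/37 = 36/37, independently.
P(still missing after 148) = (36/37)^148 = 0.0173.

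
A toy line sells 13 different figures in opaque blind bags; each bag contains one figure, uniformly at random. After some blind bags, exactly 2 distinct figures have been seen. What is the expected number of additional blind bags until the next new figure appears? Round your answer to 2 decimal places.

1.18

Each blind bag yields a new figure with probability (13-2)/13 = 11/13, so the wait is geometric with mean 13/11.
E = 13/11 = 1.182.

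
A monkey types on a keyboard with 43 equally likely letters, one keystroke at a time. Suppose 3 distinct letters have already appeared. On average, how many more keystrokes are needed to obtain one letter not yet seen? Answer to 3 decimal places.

Each keystroke yields a new letter with probability (43-3)/43 = 40/43, so the wait is geometric with mean 43/40.
E = 43/40 = 1.0750.

1.075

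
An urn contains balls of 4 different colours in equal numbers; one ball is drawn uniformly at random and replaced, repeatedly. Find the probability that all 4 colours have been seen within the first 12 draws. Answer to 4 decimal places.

Let A_i be the event that colour i is missing after 12 draws. By inclusion–exclusion on the A_i,
P(all seen) = Σ_{j=0}^{4} (-1)^j C(4,j)((4-j)/4)^12
= 1.00000 - 0.12671 + 0.00146 - 0.00000 + 0.00000
= 0.87476.

0.8748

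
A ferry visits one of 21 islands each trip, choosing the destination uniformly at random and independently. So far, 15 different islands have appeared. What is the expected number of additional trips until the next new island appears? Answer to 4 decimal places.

Each trip yields a new island with probability (21-15)/21 = 6/21, so the wait is geometric with mean 21/6.
E = 21/6 = 3.50000.

3.5000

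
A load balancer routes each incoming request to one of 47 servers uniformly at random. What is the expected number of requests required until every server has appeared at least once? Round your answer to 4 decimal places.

208.5843

After k distinct servers have appeared, the next request gives a new one with probability (47-k)/47, so the expected wait for the (k+1)-th is 47/(47-k).
E[T] = 47/47 + 47/46 + 47/45 + ... + 47/2 + 47/1 = 47·H_{47}.
H_{47} = 4.43796, so E[T] = 208.58430.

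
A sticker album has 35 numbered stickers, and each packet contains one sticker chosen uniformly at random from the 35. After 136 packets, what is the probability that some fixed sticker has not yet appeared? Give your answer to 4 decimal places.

On each packet the fixed sticker fails to appear with probability 34/35.
P(still missing after 136) = (34/35)^136 = 0.01940.

0.0194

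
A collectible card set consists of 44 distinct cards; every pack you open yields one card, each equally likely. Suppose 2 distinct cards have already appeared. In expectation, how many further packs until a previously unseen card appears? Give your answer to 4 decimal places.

Each pack yields a new card with probability (44-2)/44 = 42/44, so the wait is geometric with mean 44/42.
E = 44/42 = 1.04762.

1.0476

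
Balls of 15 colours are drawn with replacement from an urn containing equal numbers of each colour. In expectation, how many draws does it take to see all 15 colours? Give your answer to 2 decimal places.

The wait to go from k to k+1 distinct colours is geometric with mean 15/(15-k).
E[T] = 15/15 + 15/14 + 15/13 + ... + 15/2 + 15/1 = 15·H_{15}.
H_{15} = 3.318, so E[T] = 49.773.

49.77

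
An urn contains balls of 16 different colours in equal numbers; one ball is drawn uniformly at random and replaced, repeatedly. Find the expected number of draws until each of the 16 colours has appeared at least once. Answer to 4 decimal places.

After k distinct colours have appeared, the next draw gives a new one with probability (16-k)/16, so the expected wait for the (k+1)-th is 16/(16-k).
E[T] = 16/16 + 16/15 + 16/14 + ... + 16/2 + 16/1 = 16·H_{16}.
H_{16} = 3.38073, so E[T] = 54.09166.

54.0917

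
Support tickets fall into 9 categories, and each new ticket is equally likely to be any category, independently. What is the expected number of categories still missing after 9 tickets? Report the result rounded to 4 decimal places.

3.1180

For each category, P(unseen after 9) = (8/9)^9 = 0.34644.
By linearity of expectation, E[unseen] = 9·(8/9)^9 = 3.11795.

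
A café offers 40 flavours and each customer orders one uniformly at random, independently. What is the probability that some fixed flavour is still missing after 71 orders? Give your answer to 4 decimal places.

0.1657

On each order the fixed flavour fails to appear with probability 39/40.
P(still missing after 71) = (39/40)^71 = 0.16570.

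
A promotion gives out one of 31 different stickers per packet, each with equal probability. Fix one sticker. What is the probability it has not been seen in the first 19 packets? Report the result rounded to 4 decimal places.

0.5363

On each packet the fixed sticker fails to appear with probability 30/31.
P(still missing after 19) = (30/31)^19 = 0.53633.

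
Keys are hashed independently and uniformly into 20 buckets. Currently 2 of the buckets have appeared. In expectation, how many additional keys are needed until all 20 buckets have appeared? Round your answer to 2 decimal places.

69.90

From k distinct to k+1 distinct takes on average 20/(20-k) keys.
Sum over k = 2,...,19: E = 20/18 + 20/17 + 20/16 + ... + 20/2 + 20/1 = 69.902.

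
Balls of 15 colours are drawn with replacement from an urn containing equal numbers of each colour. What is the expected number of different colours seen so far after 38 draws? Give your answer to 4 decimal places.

For each colour, P(seen in 38 draws) = 1 - (14/15)^38 = 0.92732.
By linearity of expectation, E[distinct seen] = 15·(1 - (14/15)^38) = 13.90984.

13.9098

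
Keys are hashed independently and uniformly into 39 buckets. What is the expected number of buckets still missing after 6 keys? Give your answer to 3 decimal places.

For each bucket, P(unseen after 6) = (38/39)^6 = 0.8557.
By linearity of expectation, E[unseen] = 39·(38/39)^6 = 33.3717.

33.372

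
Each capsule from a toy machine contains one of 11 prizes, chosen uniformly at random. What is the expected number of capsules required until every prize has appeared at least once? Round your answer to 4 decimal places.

33.2187

The wait to go from k to k+1 distinct prizes is geometric with mean 11/(11-k).
E[T] = 11/11 + 11/10 + 11/9 + ... + 11/2 + 11/1 = 11·H_{11}.
H_{11} = 3.01988, so E[T] = 33.21865.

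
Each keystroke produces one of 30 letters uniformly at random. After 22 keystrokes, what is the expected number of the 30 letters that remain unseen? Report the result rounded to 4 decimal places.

For each letter, P(unseen after 22) = (29/30)^22 = 0.47434.
By linearity of expectation, E[unseen] = 30·(29/30)^22 = 14.23015.

14.2302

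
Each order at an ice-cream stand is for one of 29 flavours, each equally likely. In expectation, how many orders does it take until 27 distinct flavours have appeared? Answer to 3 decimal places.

71.388

With k distinct flavours already seen, the next new one arrives after an expected 29/(29-k) orders.
Sum over k = 0,...,26: E = 29/29 + 29/28 + 29/27 + ... + 29/4 + 29/3 = 71.3880.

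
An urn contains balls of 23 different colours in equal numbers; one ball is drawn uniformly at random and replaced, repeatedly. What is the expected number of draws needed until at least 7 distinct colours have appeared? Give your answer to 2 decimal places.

Going from k to k+1 distinct takes a geometric number of draws with mean 23/(23-k).
Sum over k = 0,...,6: E = 23/23 + 23/22 + 23/21 + ... + 23/18 + 23/17 = 8.132.

8.13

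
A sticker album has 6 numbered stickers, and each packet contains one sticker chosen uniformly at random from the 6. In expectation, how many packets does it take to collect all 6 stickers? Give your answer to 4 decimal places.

14.7000

The wait to go from k to k+1 distinct stickers is geometric with mean 6/(6-k).
E[T] = 6/6 + 6/5 + 6/4 + 6/3 + 6/2 + 6/1 = 6·H_{6}.
H_{6} = 2.45000, so E[T] = 14.70000.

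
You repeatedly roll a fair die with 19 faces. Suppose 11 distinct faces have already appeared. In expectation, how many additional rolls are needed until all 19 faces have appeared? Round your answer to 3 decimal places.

51.639

With k distinct faces already seen, the next new one takes an expected 19/(19-k) rolls.
Sum over k = 11,...,18: E = 19/8 + 19/7 + 19/6 + ... + 19/2 + 19/1 = 51.6393.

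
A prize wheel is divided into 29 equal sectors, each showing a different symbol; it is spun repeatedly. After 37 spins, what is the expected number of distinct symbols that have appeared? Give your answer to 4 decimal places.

21.0838

For each symbol, P(seen in 37 spins) = 1 - (28/29)^37 = 0.72703.
By linearity of expectation, E[distinct seen] = 29·(1 - (28/29)^37) = 21.08375.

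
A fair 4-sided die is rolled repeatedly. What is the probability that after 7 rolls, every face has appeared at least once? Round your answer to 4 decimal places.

0.5127

Let A_i be the event that face i is missing after 7 rolls. By inclusion–exclusion on the A_i,
P(all seen) = Σ_{j=0}^{4} (-1)^j C(4,j)((4-j)/4)^7
= 1.00000 - 0.53394 + 0.04688 - 0.00024 + 0.00000
= 0.51270.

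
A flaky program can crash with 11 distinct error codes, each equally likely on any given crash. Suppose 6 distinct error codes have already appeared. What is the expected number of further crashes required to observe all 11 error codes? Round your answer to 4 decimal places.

The wait to go from k to k+1 distinct error codes is geometric with mean 11/(11-k).
Sum over k = 6,...,10: E = 11/5 + 11/4 + 11/3 + 11/2 + 11/1 = 25.11667.

25.1167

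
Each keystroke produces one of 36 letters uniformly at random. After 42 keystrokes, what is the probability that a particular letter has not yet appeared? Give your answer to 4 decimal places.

On each keystroke the fixed letter fails to appear with probability 35/36.
P(still missing after 42) = (35/36)^42 = 0.30630.

0.3063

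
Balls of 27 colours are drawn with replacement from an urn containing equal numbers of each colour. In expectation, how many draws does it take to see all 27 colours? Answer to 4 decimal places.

105.0693

The wait to go from k to k+1 distinct colours is geometric with mean 27/(27-k).
E[T] = 27/27 + 27/26 + 27/25 + ... + 27/2 + 27/1 = 27·H_{27}.
H_{27} = 3.89146, so E[T] = 105.06933.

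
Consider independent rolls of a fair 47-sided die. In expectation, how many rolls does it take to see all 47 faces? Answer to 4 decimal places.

Split into phases: going from k distinct to k+1 distinct takes on average 47/(47-k) rolls.
E[T] = 47/47 + 47/46 + 47/45 + ... + 47/2 + 47/1 = 47·H_{47}.
H_{47} = 4.43796, so E[T] = 208.58430.

208.5843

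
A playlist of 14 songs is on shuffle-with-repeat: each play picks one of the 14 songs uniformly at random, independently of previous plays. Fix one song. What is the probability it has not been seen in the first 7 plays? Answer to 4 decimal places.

0.5953

On each play the fixed song fails to appear with probability 13/14.
P(still missing after 7) = (13/14)^7 = 0.59526.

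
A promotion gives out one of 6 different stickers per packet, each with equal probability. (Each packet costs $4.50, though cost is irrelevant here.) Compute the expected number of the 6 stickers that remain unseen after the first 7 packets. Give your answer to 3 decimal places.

For each sticker, P(unseen after 7) = (5/6)^7 = 0.2791.
By linearity of expectation, E[unseen] = 6·(5/6)^7 = 1.6745.

1.674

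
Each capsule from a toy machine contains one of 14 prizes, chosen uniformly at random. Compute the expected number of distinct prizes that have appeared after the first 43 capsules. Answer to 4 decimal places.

13.4217

For each prize, P(seen in 43 capsules) = 1 - (13/14)^43 = 0.95869.
By linearity of expectation, E[distinct seen] = 14·(1 - (13/14)^43) = 13.42166.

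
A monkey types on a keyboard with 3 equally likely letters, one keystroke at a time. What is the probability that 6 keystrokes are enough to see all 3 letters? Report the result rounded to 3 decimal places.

0.741

By inclusion–exclusion over which letters are missing,
P(all seen) = Σ_{j=0}^{3} (-1)^j C(3,j)((3-j)/3)^6
= 1.0000 - 0.2634 + 0.0041 - 0.0000
= 0.7407.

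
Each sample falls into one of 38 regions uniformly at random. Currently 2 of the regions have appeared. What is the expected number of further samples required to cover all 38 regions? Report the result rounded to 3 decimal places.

158.633

With k distinct regions already seen, the next new one takes an expected 38/(38-k) samples.
Sum over k = 2,...,37: E = 38/36 + 38/35 + 38/34 + ... + 38/2 + 38/1 = 158.6332.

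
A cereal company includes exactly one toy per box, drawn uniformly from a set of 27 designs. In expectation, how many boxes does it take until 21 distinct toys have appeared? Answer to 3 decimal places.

With k distinct toys already seen, the next new one arrives after an expected 27/(27-k) boxes.
Sum over k = 0,...,20: E = 27/27 + 27/26 + 27/25 + ... + 27/8 + 27/7 = 38.9193.

38.919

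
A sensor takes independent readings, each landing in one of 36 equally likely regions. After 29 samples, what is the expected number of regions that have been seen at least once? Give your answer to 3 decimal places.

For each region, P(seen in 29 samples) = 1 - (35/36)^29 = 0.5582.
By linearity of expectation, E[distinct seen] = 36·(1 - (35/36)^29) = 20.0961.

20.096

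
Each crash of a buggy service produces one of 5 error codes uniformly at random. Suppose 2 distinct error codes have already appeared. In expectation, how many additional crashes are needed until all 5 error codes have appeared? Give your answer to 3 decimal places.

With k distinct error codes already seen, the next new one takes an expected 5/(5-k) crashes.
Sum over k = 2,...,4: E = 5/3 + 5/2 + 5/1 = 9.1667.

9.167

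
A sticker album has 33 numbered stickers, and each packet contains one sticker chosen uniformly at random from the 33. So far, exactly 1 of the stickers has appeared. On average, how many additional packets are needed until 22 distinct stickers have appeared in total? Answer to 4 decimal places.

With k distinct stickers already seen, the next new one takes an expected 33/(33-k) packets.
Sum over k = 1,...,21: E = 33/32 + 33/31 + 33/30 + ... + 33/13 + 33/12 = 34.27439.

34.2744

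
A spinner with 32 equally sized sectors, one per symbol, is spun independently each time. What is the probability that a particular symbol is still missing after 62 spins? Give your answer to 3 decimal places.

0.140

On each spin the fixed symbol fails to appear with probability 31/32.
P(still missing after 62) = (31/32)^62 = 0.1397.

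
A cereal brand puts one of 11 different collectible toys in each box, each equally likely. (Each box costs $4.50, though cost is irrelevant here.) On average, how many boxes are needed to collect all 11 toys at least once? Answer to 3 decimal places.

Split into phases: going from k distinct to k+1 distinct takes on average 11/(11-k) boxes.
E[T] = 11/11 + 11/10 + 11/9 + ... + 11/2 + 11/1 = 11·H_{11}.
H_{11} = 3.0199, so E[T] = 33.2187.

33.219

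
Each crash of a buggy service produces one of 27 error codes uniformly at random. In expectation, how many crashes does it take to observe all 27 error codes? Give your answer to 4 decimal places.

105.0693

Split into phases: going from k distinct to k+1 distinct takes on average 27/(27-k) crashes.
E[T] = 27/27 + 27/26 + 27/25 + ... + 27/2 + 27/1 = 27·H_{27}.
H_{27} = 3.89146, so E[T] = 105.06933.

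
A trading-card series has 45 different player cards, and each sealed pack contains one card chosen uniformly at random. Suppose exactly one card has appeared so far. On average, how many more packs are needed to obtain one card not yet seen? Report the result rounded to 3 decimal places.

1.023

The number of packs until the next new card is geometric with success probability 44/45, so its mean is 45/44.
E = 45/44 = 1.0227.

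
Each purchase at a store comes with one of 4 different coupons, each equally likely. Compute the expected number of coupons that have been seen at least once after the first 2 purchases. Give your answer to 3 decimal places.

1.750

For each coupon, P(seen in 2 purchases) = 1 - (3/4)^2 = 0.4375.
By linearity of expectation, E[distinct seen] = 4·(1 - (3/4)^2) = 1.7500.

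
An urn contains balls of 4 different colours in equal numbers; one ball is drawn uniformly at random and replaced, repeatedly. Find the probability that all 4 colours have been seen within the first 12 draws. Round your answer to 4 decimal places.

By inclusion–exclusion over which colours are missing,
P(all seen) = Σ_{j=0}^{4} (-1)^j C(4,j)((4-j)/4)^12
= 1.00000 - 0.12671 + 0.00146 - 0.00000 + 0.00000
= 0.87476.

0.8748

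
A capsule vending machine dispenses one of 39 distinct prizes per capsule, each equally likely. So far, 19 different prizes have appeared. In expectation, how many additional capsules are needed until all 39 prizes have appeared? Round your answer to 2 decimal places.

140.31

The wait to go from k to k+1 distinct prizes is geometric with mean 39/(39-k).
Sum over k = 19,...,38: E = 39/20 + 39/19 + 39/18 + ... + 39/2 + 39/1 = 140.312.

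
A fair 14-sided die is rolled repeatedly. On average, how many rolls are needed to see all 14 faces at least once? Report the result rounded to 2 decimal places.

45.52

The wait to go from k to k+1 distinct faces is geometric with mean 14/(14-k).
E[T] = 14/14 + 14/13 + 14/12 + ... + 14/2 + 14/1 = 14·H_{14}.
H_{14} = 3.252, so E[T] = 45.522.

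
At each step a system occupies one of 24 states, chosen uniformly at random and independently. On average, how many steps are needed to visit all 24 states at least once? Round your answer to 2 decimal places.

90.62

The wait to go from k to k+1 distinct states is geometric with mean 24/(24-k).
E[T] = 24/24 + 24/23 + 24/22 + ... + 24/2 + 24/1 = 24·H_{24}.
H_{24} = 3.776, so E[T] = 90.623.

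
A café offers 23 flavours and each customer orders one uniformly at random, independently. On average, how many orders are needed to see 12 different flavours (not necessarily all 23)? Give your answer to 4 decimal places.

16.4315

With k distinct flavours already seen, the next new one arrives after an expected 23/(23-k) orders.
Sum over k = 0,...,11: E = 23/23 + 23/22 + 23/21 + ... + 23/13 + 23/12 = 16.43153.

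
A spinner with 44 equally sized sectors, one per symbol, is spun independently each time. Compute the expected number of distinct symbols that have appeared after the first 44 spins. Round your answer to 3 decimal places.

27.999

For each symbol, P(seen in 44 spins) = 1 - (43/44)^44 = 0.6363.
By linearity of expectation, E[distinct seen] = 44·(1 - (43/44)^44) = 27.9990.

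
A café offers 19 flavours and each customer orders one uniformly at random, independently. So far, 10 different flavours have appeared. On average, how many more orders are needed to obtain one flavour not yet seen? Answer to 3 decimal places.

2.111

Each order yields a new flavour with probability (19-10)/19 = 9/19, so the wait is geometric with mean 19/9.
E = 19/9 = 2.1111.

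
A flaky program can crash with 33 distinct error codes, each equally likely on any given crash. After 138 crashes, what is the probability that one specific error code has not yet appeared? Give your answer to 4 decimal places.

Each crash misses the fixed error code with probability (33-1)/33 = 32/33, independently.
P(still missing after 138) = (32/33)^138 = 0.01431.

0.0143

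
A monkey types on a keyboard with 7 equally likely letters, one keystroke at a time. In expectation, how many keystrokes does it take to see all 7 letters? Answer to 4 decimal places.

After k distinct letters have appeared, the next keystroke gives a new one with probability (7-k)/7, so the expected wait for the (k+1)-th is 7/(7-k).
E[T] = 7/7 + 7/6 + 7/5 + ... + 7/2 + 7/1 = 7·H_{7}.
H_{7} = 2.59286, so E[T] = 18.15000.

18.1500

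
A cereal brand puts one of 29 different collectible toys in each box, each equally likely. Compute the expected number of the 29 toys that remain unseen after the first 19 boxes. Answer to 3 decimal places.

14.888

For each toy, P(unseen after 19) = (28/29)^19 = 0.5134.
By linearity of expectation, E[unseen] = 29·(28/29)^19 = 14.8881.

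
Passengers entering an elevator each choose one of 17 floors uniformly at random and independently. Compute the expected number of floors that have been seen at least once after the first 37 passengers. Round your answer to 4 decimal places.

15.1958

For each floor, P(seen in 37 passengers) = 1 - (16/17)^37 = 0.89387.
By linearity of expectation, E[distinct seen] = 17·(1 - (16/17)^37) = 15.19583.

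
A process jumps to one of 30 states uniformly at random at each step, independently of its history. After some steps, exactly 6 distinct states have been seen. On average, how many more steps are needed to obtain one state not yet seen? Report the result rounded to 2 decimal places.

Each step yields a new state with probability (30-6)/30 = 24/30, so the wait is geometric with mean 30/24.
E = 30/24 = 1.250.

1.25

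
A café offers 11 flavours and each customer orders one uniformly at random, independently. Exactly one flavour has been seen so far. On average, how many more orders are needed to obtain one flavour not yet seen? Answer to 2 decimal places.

Each order yields a new flavour with probability (11-1)/11 = 10/11, so the wait is geometric with mean 11/10.
E = 11/10 = 1.100.

1.10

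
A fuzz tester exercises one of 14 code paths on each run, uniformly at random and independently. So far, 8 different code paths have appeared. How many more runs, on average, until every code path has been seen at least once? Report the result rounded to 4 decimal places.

34.3000

The wait to go from k to k+1 distinct code paths is geometric with mean 14/(14-k).
Sum over k = 8,...,13: E = 14/6 + 14/5 + 14/4 + 14/3 + 14/2 + 14/1 = 34.30000.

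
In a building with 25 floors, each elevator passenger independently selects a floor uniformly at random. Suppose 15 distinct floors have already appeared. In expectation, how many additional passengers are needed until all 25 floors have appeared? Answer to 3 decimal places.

From k distinct to k+1 distinct takes on average 25/(25-k) passengers.
Sum over k = 15,...,24: E = 25/10 + 25/9 + 25/8 + ... + 25/2 + 25/1 = 73.2242.

73.224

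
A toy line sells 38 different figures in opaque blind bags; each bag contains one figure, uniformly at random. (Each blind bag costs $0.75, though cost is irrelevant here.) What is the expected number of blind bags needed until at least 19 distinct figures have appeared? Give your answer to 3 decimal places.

25.846

With k distinct figures already seen, the next new one arrives after an expected 38/(38-k) blind bags.
Sum over k = 0,...,18: E = 38/38 + 38/37 + 38/36 + ... + 38/21 + 38/20 = 25.8462.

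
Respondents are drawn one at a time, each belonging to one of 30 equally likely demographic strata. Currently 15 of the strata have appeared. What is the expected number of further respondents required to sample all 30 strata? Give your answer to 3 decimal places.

99.547

With k distinct strata already seen, the next new one takes an expected 30/(30-k) respondents.
Sum over k = 15,...,29: E = 30/15 + 30/14 + 30/13 + ... + 30/2 + 30/1 = 99.5469.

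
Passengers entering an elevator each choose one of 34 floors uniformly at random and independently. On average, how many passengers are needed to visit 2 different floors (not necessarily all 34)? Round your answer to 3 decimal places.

2.030

With k distinct floors already seen, the next new one arrives after an expected 34/(34-k) passengers.
Sum over k = 0,...,1: E = 34/34 + 34/33 = 2.0303.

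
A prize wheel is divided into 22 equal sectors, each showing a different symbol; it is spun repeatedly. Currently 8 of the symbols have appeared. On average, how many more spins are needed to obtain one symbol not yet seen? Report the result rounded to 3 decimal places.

1.571

Each spin yields a new symbol with probability (22-8)/22 = 14/22, so the wait is geometric with mean 22/14.
E = 22/14 = 1.5714.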